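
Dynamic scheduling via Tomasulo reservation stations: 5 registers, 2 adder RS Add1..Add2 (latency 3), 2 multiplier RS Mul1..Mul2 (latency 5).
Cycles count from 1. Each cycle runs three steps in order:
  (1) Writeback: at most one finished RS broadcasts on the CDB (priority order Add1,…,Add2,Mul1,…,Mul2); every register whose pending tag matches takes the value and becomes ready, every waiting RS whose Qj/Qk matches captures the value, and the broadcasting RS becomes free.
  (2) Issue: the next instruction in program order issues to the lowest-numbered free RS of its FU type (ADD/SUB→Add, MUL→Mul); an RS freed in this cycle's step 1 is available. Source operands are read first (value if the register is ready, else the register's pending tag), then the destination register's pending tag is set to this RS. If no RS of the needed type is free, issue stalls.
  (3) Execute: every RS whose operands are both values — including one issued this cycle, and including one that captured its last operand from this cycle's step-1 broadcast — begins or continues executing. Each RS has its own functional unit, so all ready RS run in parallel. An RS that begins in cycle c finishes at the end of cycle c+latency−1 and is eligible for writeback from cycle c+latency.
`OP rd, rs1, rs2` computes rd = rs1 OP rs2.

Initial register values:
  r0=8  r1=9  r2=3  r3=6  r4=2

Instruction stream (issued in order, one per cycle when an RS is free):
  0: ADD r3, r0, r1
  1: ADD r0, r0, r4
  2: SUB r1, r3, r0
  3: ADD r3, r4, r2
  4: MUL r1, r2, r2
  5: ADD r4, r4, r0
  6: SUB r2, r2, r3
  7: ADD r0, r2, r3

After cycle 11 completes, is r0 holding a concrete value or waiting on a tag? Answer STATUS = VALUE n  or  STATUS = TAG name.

STATUS = TAG Add1

  c1: issue ADD r3<-Add1  regs: r0:8,r1:9,r2:3,r3:Add1,r4:2
  c2: issue ADD r0<-Add2  regs: r0:Add2,r1:9,r2:3,r3:Add1,r4:2
  c3: stall  regs: r0:Add2,r1:9,r2:3,r3:Add1,r4:2
  c4: CDB Add1=17; issue SUB r1<-Add1  regs: r0:Add2,r1:Add1,r2:3,r3:17,r4:2
  c5: CDB Add2=10; issue ADD r3<-Add2  regs: r0:10,r1:Add1,r2:3,r3:Add2,r4:2
  c6: issue MUL r1<-Mul1  regs: r0:10,r1:Mul1,r2:3,r3:Add2,r4:2
  c7: stall  regs: r0:10,r1:Mul1,r2:3,r3:Add2,r4:2
  c8: CDB Add1=7; issue ADD r4<-Add1  regs: r0:10,r1:Mul1,r2:3,r3:Add2,r4:Add1
  c9: CDB Add2=5; issue SUB r2<-Add2  regs: r0:10,r1:Mul1,r2:Add2,r3:5,r4:Add1
  c10: stall  regs: r0:10,r1:Mul1,r2:Add2,r3:5,r4:Add1
  c11: CDB Add1=12; issue ADD r0<-Add1  regs: r0:Add1,r1:Mul1,r2:Add2,r3:5,r4:12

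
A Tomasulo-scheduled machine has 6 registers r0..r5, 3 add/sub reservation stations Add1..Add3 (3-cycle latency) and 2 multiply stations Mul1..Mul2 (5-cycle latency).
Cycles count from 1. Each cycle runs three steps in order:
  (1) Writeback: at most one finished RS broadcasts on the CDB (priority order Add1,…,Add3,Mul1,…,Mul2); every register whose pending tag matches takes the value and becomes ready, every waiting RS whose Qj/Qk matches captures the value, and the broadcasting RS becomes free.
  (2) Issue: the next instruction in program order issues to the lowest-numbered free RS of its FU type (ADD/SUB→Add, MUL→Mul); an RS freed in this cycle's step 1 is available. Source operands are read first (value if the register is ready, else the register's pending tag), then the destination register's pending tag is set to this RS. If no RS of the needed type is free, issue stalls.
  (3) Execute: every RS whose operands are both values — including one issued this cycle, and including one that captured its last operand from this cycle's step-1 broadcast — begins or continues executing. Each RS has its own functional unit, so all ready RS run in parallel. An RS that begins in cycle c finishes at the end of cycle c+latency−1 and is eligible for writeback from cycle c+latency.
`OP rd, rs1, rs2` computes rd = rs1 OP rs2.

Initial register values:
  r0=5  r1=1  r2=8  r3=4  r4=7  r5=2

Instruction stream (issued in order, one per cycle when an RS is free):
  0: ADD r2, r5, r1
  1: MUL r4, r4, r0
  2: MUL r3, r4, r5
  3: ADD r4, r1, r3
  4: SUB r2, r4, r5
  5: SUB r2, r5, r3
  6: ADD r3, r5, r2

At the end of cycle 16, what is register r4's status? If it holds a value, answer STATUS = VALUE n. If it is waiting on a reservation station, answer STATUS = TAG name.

STATUS = VALUE 71

cycle 1: issue ADD r2<-Add1 // r0:5,r1:1,r2:Add1,r3:4,r4:7,r5:2
cycle 2: issue MUL r4<-Mul1 // r0:5,r1:1,r2:Add1,r3:4,r4:Mul1,r5:2
cycle 3: issue MUL r3<-Mul2 // r0:5,r1:1,r2:Add1,r3:Mul2,r4:Mul1,r5:2
cycle 4: CDB Add1=3; issue ADD r4<-Add1 // r0:5,r1:1,r2:3,r3:Mul2,r4:Add1,r5:2
cycle 5: issue SUB r2<-Add2 // r0:5,r1:1,r2:Add2,r3:Mul2,r4:Add1,r5:2
cycle 6: issue SUB r2<-Add3 // r0:5,r1:1,r2:Add3,r3:Mul2,r4:Add1,r5:2
cycle 7: CDB Mul1=35; stall // r0:5,r1:1,r2:Add3,r3:Mul2,r4:Add1,r5:2
cycle 8: stall // r0:5,r1:1,r2:Add3,r3:Mul2,r4:Add1,r5:2
cycle 9: stall // r0:5,r1:1,r2:Add3,r3:Mul2,r4:Add1,r5:2
cycle 10: stall // r0:5,r1:1,r2:Add3,r3:Mul2,r4:Add1,r5:2
cycle 11: stall // r0:5,r1:1,r2:Add3,r3:Mul2,r4:Add1,r5:2
cycle 12: CDB Mul2=70; stall // r0:5,r1:1,r2:Add3,r3:70,r4:Add1,r5:2
cycle 13: stall // r0:5,r1:1,r2:Add3,r3:70,r4:Add1,r5:2
cycle 14: stall // r0:5,r1:1,r2:Add3,r3:70,r4:Add1,r5:2
cycle 15: CDB Add1=71; issue ADD r3<-Add1 // r0:5,r1:1,r2:Add3,r3:Add1,r4:71,r5:2
cycle 16: CDB Add3=-68 // r0:5,r1:1,r2:-68,r3:Add1,r4:71,r5:2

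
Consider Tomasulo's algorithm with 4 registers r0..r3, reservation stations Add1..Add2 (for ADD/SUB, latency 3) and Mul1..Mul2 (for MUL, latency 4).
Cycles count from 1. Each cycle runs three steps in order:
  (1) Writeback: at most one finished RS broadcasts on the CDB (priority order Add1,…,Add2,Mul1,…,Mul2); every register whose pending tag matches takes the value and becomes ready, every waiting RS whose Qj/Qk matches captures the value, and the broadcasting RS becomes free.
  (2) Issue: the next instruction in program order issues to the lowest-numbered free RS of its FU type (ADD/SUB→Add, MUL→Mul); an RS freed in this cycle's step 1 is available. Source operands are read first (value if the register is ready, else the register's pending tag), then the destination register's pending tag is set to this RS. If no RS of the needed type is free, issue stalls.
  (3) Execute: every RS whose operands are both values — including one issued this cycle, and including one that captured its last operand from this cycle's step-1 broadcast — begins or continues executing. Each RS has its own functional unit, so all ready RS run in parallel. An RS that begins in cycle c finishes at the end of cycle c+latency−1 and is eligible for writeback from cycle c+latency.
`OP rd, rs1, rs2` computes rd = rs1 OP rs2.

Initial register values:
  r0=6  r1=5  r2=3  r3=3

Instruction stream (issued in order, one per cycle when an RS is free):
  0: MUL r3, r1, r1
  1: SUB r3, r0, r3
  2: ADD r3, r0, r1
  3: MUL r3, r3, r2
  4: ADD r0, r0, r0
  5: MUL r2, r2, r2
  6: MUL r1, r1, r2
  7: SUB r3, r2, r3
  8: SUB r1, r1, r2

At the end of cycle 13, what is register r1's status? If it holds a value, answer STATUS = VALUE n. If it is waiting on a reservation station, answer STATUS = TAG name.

STATUS = TAG Add2

cycle 1: issue MUL r3<-Mul1 // r0:6,r1:5,r2:3,r3:Mul1
cycle 2: issue SUB r3<-Add1 // r0:6,r1:5,r2:3,r3:Add1
cycle 3: issue ADD r3<-Add2 // r0:6,r1:5,r2:3,r3:Add2
cycle 4: issue MUL r3<-Mul2 // r0:6,r1:5,r2:3,r3:Mul2
cycle 5: CDB Mul1=25; stall // r0:6,r1:5,r2:3,r3:Mul2
cycle 6: CDB Add2=11; issue ADD r0<-Add2 // r0:Add2,r1:5,r2:3,r3:Mul2
cycle 7: issue MUL r2<-Mul1 // r0:Add2,r1:5,r2:Mul1,r3:Mul2
cycle 8: CDB Add1=-19; stall // r0:Add2,r1:5,r2:Mul1,r3:Mul2
cycle 9: CDB Add2=12; stall // r0:12,r1:5,r2:Mul1,r3:Mul2
cycle 10: CDB Mul2=33; issue MUL r1<-Mul2 // r0:12,r1:Mul2,r2:Mul1,r3:33
cycle 11: CDB Mul1=9; issue SUB r3<-Add1 // r0:12,r1:Mul2,r2:9,r3:Add1
cycle 12: issue SUB r1<-Add2 // r0:12,r1:Add2,r2:9,r3:Add1
cycle 13: - // r0:12,r1:Add2,r2:9,r3:Add1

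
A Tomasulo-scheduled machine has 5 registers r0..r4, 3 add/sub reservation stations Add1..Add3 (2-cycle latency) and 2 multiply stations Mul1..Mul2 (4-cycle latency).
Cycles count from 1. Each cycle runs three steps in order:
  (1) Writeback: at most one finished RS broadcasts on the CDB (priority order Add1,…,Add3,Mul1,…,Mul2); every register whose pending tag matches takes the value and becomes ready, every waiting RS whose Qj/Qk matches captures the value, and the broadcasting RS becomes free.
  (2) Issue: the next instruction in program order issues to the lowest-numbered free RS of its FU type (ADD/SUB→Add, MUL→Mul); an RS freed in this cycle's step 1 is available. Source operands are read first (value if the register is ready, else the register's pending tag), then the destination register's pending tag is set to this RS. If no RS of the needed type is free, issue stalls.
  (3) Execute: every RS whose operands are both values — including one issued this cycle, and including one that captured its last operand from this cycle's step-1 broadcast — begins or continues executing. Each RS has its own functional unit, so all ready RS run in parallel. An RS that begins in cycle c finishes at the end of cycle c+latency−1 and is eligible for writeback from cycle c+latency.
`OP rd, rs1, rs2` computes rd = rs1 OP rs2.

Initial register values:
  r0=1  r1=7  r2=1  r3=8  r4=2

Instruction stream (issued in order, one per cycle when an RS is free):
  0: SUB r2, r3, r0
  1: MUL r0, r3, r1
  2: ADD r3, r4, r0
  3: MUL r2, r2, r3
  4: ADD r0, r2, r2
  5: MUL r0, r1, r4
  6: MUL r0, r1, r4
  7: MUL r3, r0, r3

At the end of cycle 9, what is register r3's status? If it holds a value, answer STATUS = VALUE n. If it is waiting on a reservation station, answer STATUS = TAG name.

cycle 1: issue SUB r2<-Add1 // r0:1,r1:7,r2:Add1,r3:8,r4:2
cycle 2: issue MUL r0<-Mul1 // r0:Mul1,r1:7,r2:Add1,r3:8,r4:2
cycle 3: CDB Add1=7; issue ADD r3<-Add1 // r0:Mul1,r1:7,r2:7,r3:Add1,r4:2
cycle 4: issue MUL r2<-Mul2 // r0:Mul1,r1:7,r2:Mul2,r3:Add1,r4:2
cycle 5: issue ADD r0<-Add2 // r0:Add2,r1:7,r2:Mul2,r3:Add1,r4:2
cycle 6: CDB Mul1=56; issue MUL r0<-Mul1 // r0:Mul1,r1:7,r2:Mul2,r3:Add1,r4:2
cycle 7: stall // r0:Mul1,r1:7,r2:Mul2,r3:Add1,r4:2
cycle 8: CDB Add1=58; stall // r0:Mul1,r1:7,r2:Mul2,r3:58,r4:2
cycle 9: stall // r0:Mul1,r1:7,r2:Mul2,r3:58,r4:2

STATUS = VALUE 58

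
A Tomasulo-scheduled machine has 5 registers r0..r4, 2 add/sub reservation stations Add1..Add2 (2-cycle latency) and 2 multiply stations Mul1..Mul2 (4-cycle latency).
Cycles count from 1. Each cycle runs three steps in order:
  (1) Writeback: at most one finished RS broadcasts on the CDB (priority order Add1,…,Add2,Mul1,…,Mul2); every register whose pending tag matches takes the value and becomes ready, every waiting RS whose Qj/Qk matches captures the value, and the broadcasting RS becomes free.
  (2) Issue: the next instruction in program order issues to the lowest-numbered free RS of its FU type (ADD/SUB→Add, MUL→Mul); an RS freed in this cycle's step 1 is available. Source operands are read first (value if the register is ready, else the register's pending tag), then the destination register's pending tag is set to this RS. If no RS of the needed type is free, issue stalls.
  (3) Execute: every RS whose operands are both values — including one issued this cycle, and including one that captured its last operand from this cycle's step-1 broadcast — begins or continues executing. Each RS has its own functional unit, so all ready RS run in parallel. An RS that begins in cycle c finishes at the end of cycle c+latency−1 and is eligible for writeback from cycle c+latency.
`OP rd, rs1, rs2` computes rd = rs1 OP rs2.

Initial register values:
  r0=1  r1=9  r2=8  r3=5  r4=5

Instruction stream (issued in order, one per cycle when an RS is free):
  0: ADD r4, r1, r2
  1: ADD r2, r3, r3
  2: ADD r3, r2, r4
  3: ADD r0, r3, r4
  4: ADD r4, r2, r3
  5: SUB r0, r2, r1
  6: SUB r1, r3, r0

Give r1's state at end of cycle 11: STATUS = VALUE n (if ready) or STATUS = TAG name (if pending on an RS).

STATUS = TAG Add2

c1: issue ADD r4<-Add1 | r0:1,r1:9,r2:8,r3:5,r4:Add1
c2: issue ADD r2<-Add2 | r0:1,r1:9,r2:Add2,r3:5,r4:Add1
c3: CDB Add1=17; issue ADD r3<-Add1 | r0:1,r1:9,r2:Add2,r3:Add1,r4:17
c4: CDB Add2=10; issue ADD r0<-Add2 | r0:Add2,r1:9,r2:10,r3:Add1,r4:17
c5: stall | r0:Add2,r1:9,r2:10,r3:Add1,r4:17
c6: CDB Add1=27; issue ADD r4<-Add1 | r0:Add2,r1:9,r2:10,r3:27,r4:Add1
c7: stall | r0:Add2,r1:9,r2:10,r3:27,r4:Add1
c8: CDB Add1=37; issue SUB r0<-Add1 | r0:Add1,r1:9,r2:10,r3:27,r4:37
c9: CDB Add2=44; issue SUB r1<-Add2 | r0:Add1,r1:Add2,r2:10,r3:27,r4:37
c10: CDB Add1=1 | r0:1,r1:Add2,r2:10,r3:27,r4:37
c11: - | r0:1,r1:Add2,r2:10,r3:27,r4:37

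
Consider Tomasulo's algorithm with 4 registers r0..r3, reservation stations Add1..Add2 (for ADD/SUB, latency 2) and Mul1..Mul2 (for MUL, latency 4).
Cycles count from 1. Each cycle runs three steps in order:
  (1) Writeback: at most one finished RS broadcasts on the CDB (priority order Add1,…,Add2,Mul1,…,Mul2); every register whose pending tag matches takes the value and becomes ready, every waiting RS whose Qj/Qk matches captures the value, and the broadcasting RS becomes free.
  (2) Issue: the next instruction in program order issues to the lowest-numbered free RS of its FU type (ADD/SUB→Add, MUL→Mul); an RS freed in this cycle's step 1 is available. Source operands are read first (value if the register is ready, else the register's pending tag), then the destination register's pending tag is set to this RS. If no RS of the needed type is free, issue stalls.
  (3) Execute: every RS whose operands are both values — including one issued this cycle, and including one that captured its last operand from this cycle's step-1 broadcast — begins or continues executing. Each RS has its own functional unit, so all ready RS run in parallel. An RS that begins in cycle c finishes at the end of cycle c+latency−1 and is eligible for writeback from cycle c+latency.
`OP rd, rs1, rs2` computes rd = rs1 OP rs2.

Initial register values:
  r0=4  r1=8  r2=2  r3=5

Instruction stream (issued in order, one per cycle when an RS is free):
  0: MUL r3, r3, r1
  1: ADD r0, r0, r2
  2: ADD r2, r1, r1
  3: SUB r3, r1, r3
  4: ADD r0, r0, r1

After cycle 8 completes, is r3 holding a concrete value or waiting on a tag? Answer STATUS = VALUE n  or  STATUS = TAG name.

cycle 1: issue MUL r3<-Mul1 // r0:4,r1:8,r2:2,r3:Mul1
cycle 2: issue ADD r0<-Add1 // r0:Add1,r1:8,r2:2,r3:Mul1
cycle 3: issue ADD r2<-Add2 // r0:Add1,r1:8,r2:Add2,r3:Mul1
cycle 4: CDB Add1=6; issue SUB r3<-Add1 // r0:6,r1:8,r2:Add2,r3:Add1
cycle 5: CDB Add2=16; issue ADD r0<-Add2 // r0:Add2,r1:8,r2:16,r3:Add1
cycle 6: CDB Mul1=40 // r0:Add2,r1:8,r2:16,r3:Add1
cycle 7: CDB Add2=14 // r0:14,r1:8,r2:16,r3:Add1
cycle 8: CDB Add1=-32 // r0:14,r1:8,r2:16,r3:-32

STATUS = VALUE -32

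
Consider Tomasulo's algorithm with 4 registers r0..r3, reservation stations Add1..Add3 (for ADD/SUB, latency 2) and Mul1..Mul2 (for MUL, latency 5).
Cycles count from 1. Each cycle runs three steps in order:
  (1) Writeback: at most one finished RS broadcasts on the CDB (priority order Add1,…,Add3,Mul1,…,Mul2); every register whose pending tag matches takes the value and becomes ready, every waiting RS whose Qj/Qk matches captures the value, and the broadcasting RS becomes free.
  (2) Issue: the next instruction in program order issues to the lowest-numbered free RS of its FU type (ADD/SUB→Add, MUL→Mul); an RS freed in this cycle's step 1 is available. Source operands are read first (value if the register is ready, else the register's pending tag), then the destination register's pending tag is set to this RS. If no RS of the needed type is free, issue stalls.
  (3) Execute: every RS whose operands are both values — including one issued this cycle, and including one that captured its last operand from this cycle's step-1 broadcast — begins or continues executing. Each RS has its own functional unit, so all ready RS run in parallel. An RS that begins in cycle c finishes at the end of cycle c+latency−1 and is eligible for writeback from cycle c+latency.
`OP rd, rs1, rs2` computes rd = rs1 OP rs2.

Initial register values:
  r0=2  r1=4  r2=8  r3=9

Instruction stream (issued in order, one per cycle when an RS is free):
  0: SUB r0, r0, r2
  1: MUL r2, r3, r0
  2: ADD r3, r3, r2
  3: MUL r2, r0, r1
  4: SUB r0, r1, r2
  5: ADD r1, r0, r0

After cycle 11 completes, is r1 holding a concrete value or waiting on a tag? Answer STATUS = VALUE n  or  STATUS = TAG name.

STATUS = TAG Add3

  c1: issue SUB r0<-Add1  regs: r0:Add1,r1:4,r2:8,r3:9
  c2: issue MUL r2<-Mul1  regs: r0:Add1,r1:4,r2:Mul1,r3:9
  c3: CDB Add1=-6; issue ADD r3<-Add1  regs: r0:-6,r1:4,r2:Mul1,r3:Add1
  c4: issue MUL r2<-Mul2  regs: r0:-6,r1:4,r2:Mul2,r3:Add1
  c5: issue SUB r0<-Add2  regs: r0:Add2,r1:4,r2:Mul2,r3:Add1
  c6: issue ADD r1<-Add3  regs: r0:Add2,r1:Add3,r2:Mul2,r3:Add1
  c7: -  regs: r0:Add2,r1:Add3,r2:Mul2,r3:Add1
  c8: CDB Mul1=-54  regs: r0:Add2,r1:Add3,r2:Mul2,r3:Add1
  c9: CDB Mul2=-24  regs: r0:Add2,r1:Add3,r2:-24,r3:Add1
  c10: CDB Add1=-45  regs: r0:Add2,r1:Add3,r2:-24,r3:-45
  c11: CDB Add2=28  regs: r0:28,r1:Add3,r2:-24,r3:-45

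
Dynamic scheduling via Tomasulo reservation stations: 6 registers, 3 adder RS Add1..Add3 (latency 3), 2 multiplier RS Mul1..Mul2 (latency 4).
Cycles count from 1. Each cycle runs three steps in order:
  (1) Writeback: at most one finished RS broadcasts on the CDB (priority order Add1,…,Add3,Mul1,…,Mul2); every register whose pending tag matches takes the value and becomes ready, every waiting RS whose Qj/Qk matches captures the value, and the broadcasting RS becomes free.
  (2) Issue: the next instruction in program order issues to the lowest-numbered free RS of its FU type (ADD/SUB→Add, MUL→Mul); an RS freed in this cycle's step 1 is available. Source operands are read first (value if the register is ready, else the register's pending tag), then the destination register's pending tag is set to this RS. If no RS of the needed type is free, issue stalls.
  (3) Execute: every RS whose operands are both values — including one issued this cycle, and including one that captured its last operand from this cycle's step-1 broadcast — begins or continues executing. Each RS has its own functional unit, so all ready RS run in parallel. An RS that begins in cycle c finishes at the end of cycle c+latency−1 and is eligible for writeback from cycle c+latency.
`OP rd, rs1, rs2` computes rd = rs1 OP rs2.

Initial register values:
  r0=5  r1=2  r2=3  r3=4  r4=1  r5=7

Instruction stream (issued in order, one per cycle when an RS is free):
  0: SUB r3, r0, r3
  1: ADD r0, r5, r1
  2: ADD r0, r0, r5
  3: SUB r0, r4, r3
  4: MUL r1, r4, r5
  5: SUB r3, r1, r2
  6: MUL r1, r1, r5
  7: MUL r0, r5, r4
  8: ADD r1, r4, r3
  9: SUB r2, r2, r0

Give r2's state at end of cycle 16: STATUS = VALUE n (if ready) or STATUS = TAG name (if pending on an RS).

STATUS = VALUE -4

c1: issue SUB r3<-Add1 | r0:5,r1:2,r2:3,r3:Add1,r4:1,r5:7
c2: issue ADD r0<-Add2 | r0:Add2,r1:2,r2:3,r3:Add1,r4:1,r5:7
c3: issue ADD r0<-Add3 | r0:Add3,r1:2,r2:3,r3:Add1,r4:1,r5:7
c4: CDB Add1=1; issue SUB r0<-Add1 | r0:Add1,r1:2,r2:3,r3:1,r4:1,r5:7
c5: CDB Add2=9; issue MUL r1<-Mul1 | r0:Add1,r1:Mul1,r2:3,r3:1,r4:1,r5:7
c6: issue SUB r3<-Add2 | r0:Add1,r1:Mul1,r2:3,r3:Add2,r4:1,r5:7
c7: CDB Add1=0; issue MUL r1<-Mul2 | r0:0,r1:Mul2,r2:3,r3:Add2,r4:1,r5:7
c8: CDB Add3=16; stall | r0:0,r1:Mul2,r2:3,r3:Add2,r4:1,r5:7
c9: CDB Mul1=7; issue MUL r0<-Mul1 | r0:Mul1,r1:Mul2,r2:3,r3:Add2,r4:1,r5:7
c10: issue ADD r1<-Add1 | r0:Mul1,r1:Add1,r2:3,r3:Add2,r4:1,r5:7
c11: issue SUB r2<-Add3 | r0:Mul1,r1:Add1,r2:Add3,r3:Add2,r4:1,r5:7
c12: CDB Add2=4 | r0:Mul1,r1:Add1,r2:Add3,r3:4,r4:1,r5:7
c13: CDB Mul1=7 | r0:7,r1:Add1,r2:Add3,r3:4,r4:1,r5:7
c14: CDB Mul2=49 | r0:7,r1:Add1,r2:Add3,r3:4,r4:1,r5:7
c15: CDB Add1=5 | r0:7,r1:5,r2:Add3,r3:4,r4:1,r5:7
c16: CDB Add3=-4 | r0:7,r1:5,r2:-4,r3:4,r4:1,r5:7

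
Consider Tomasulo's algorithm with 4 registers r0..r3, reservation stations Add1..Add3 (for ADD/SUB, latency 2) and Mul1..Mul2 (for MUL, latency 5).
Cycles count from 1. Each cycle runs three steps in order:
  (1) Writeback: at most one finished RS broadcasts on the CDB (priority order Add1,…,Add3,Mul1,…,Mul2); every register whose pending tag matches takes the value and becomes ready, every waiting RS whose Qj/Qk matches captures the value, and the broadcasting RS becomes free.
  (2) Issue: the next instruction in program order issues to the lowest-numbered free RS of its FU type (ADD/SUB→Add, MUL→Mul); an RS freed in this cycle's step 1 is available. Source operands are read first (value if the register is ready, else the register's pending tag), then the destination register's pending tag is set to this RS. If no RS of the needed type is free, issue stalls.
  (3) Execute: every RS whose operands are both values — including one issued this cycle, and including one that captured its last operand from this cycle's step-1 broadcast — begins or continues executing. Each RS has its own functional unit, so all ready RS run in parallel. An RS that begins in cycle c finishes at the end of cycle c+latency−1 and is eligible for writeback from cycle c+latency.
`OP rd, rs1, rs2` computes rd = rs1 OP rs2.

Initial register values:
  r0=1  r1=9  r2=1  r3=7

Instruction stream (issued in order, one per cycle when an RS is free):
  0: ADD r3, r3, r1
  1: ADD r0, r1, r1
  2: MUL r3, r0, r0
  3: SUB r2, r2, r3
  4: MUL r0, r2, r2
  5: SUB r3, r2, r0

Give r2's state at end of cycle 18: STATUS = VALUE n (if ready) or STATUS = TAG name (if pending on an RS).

STATUS = VALUE -323

  c1: issue ADD r3<-Add1  regs: r0:1,r1:9,r2:1,r3:Add1
  c2: issue ADD r0<-Add2  regs: r0:Add2,r1:9,r2:1,r3:Add1
  c3: CDB Add1=16; issue MUL r3<-Mul1  regs: r0:Add2,r1:9,r2:1,r3:Mul1
  c4: CDB Add2=18; issue SUB r2<-Add1  regs: r0:18,r1:9,r2:Add1,r3:Mul1
  c5: issue MUL r0<-Mul2  regs: r0:Mul2,r1:9,r2:Add1,r3:Mul1
  c6: issue SUB r3<-Add2  regs: r0:Mul2,r1:9,r2:Add1,r3:Add2
  c7: -  regs: r0:Mul2,r1:9,r2:Add1,r3:Add2
  c8: -  regs: r0:Mul2,r1:9,r2:Add1,r3:Add2
  c9: CDB Mul1=324  regs: r0:Mul2,r1:9,r2:Add1,r3:Add2
  c10: -  regs: r0:Mul2,r1:9,r2:Add1,r3:Add2
  c11: CDB Add1=-323  regs: r0:Mul2,r1:9,r2:-323,r3:Add2
  c12: -  regs: r0:Mul2,r1:9,r2:-323,r3:Add2
  c13: -  regs: r0:Mul2,r1:9,r2:-323,r3:Add2
  c14: -  regs: r0:Mul2,r1:9,r2:-323,r3:Add2
  c15: -  regs: r0:Mul2,r1:9,r2:-323,r3:Add2
  c16: CDB Mul2=104329  regs: r0:104329,r1:9,r2:-323,r3:Add2
  c17: -  regs: r0:104329,r1:9,r2:-323,r3:Add2
  c18: CDB Add2=-104652  regs: r0:104329,r1:9,r2:-323,r3:-104652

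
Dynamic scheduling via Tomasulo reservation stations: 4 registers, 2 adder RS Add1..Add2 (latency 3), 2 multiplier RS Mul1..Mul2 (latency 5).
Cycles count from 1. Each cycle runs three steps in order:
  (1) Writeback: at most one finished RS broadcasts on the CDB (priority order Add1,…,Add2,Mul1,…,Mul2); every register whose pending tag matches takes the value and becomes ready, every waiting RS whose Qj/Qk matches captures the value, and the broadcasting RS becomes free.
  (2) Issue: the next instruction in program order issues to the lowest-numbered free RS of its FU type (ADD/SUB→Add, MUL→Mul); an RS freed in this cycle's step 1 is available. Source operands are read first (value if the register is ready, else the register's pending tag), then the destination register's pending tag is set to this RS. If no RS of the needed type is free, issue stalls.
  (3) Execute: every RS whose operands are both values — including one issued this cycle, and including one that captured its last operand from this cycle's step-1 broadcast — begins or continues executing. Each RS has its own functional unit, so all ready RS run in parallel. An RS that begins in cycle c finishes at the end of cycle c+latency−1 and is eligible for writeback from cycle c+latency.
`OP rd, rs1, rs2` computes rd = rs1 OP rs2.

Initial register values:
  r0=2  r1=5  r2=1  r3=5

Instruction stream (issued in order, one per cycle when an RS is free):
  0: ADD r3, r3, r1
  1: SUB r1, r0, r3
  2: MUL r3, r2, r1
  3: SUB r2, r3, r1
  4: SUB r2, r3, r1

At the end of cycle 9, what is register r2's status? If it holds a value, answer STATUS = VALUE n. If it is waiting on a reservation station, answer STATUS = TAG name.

  c1: issue ADD r3<-Add1  regs: r0:2,r1:5,r2:1,r3:Add1
  c2: issue SUB r1<-Add2  regs: r0:2,r1:Add2,r2:1,r3:Add1
  c3: issue MUL r3<-Mul1  regs: r0:2,r1:Add2,r2:1,r3:Mul1
  c4: CDB Add1=10; issue SUB r2<-Add1  regs: r0:2,r1:Add2,r2:Add1,r3:Mul1
  c5: stall  regs: r0:2,r1:Add2,r2:Add1,r3:Mul1
  c6: stall  regs: r0:2,r1:Add2,r2:Add1,r3:Mul1
  c7: CDB Add2=-8; issue SUB r2<-Add2  regs: r0:2,r1:-8,r2:Add2,r3:Mul1
  c8: -  regs: r0:2,r1:-8,r2:Add2,r3:Mul1
  c9: -  regs: r0:2,r1:-8,r2:Add2,r3:Mul1

STATUS = TAG Add2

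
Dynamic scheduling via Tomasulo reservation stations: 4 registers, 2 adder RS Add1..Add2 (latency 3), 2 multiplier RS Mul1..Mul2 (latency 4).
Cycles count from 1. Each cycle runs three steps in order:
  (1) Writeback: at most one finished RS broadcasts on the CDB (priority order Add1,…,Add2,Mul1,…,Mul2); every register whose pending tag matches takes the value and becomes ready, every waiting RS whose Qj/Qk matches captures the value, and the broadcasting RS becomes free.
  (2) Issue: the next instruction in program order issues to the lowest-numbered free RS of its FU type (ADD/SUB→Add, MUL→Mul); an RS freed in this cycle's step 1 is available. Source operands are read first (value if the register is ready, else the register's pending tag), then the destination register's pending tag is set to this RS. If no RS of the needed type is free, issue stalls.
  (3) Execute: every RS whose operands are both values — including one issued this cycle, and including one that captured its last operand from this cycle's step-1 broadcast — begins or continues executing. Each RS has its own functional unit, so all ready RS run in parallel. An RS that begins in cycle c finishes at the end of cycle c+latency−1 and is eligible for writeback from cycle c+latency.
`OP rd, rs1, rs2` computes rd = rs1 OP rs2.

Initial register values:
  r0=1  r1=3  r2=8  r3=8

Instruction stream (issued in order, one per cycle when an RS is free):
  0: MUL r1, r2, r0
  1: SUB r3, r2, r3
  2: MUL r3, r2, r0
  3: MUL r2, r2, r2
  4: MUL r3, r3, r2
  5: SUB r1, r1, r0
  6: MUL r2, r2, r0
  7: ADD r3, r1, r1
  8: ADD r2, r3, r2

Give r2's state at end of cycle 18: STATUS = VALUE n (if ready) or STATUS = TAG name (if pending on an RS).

STATUS = VALUE 78

c1: issue MUL r1<-Mul1 | r0:1,r1:Mul1,r2:8,r3:8
c2: issue SUB r3<-Add1 | r0:1,r1:Mul1,r2:8,r3:Add1
c3: issue MUL r3<-Mul2 | r0:1,r1:Mul1,r2:8,r3:Mul2
c4: stall | r0:1,r1:Mul1,r2:8,r3:Mul2
c5: CDB Add1=0; stall | r0:1,r1:Mul1,r2:8,r3:Mul2
c6: CDB Mul1=8; issue MUL r2<-Mul1 | r0:1,r1:8,r2:Mul1,r3:Mul2
c7: CDB Mul2=8; issue MUL r3<-Mul2 | r0:1,r1:8,r2:Mul1,r3:Mul2
c8: issue SUB r1<-Add1 | r0:1,r1:Add1,r2:Mul1,r3:Mul2
c9: stall | r0:1,r1:Add1,r2:Mul1,r3:Mul2
c10: CDB Mul1=64; issue MUL r2<-Mul1 | r0:1,r1:Add1,r2:Mul1,r3:Mul2
c11: CDB Add1=7; issue ADD r3<-Add1 | r0:1,r1:7,r2:Mul1,r3:Add1
c12: issue ADD r2<-Add2 | r0:1,r1:7,r2:Add2,r3:Add1
c13: - | r0:1,r1:7,r2:Add2,r3:Add1
c14: CDB Add1=14 | r0:1,r1:7,r2:Add2,r3:14
c15: CDB Mul1=64 | r0:1,r1:7,r2:Add2,r3:14
c16: CDB Mul2=512 | r0:1,r1:7,r2:Add2,r3:14
c17: - | r0:1,r1:7,r2:Add2,r3:14
c18: CDB Add2=78 | r0:1,r1:7,r2:78,r3:14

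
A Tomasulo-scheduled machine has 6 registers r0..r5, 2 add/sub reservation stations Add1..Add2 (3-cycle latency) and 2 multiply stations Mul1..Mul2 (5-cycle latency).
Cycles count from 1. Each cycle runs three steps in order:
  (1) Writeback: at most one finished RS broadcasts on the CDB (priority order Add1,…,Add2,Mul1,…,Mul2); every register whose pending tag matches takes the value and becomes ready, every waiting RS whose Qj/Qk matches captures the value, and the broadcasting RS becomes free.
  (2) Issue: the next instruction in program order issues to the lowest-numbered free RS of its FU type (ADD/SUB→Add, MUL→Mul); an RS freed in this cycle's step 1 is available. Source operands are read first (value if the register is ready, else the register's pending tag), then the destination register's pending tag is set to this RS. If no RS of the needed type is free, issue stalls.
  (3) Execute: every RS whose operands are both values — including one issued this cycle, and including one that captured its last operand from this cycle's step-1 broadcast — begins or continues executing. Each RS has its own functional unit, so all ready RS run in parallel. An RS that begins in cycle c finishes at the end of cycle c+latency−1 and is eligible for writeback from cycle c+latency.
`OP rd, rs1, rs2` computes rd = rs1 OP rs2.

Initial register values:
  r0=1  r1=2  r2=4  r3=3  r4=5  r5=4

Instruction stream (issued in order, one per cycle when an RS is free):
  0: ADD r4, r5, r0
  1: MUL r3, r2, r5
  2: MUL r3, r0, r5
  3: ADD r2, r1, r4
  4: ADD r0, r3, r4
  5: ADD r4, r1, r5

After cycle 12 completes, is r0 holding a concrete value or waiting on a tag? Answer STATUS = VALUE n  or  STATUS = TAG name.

c1: issue ADD r4<-Add1 | r0:1,r1:2,r2:4,r3:3,r4:Add1,r5:4
c2: issue MUL r3<-Mul1 | r0:1,r1:2,r2:4,r3:Mul1,r4:Add1,r5:4
c3: issue MUL r3<-Mul2 | r0:1,r1:2,r2:4,r3:Mul2,r4:Add1,r5:4
c4: CDB Add1=5; issue ADD r2<-Add1 | r0:1,r1:2,r2:Add1,r3:Mul2,r4:5,r5:4
c5: issue ADD r0<-Add2 | r0:Add2,r1:2,r2:Add1,r3:Mul2,r4:5,r5:4
c6: stall | r0:Add2,r1:2,r2:Add1,r3:Mul2,r4:5,r5:4
c7: CDB Add1=7; issue ADD r4<-Add1 | r0:Add2,r1:2,r2:7,r3:Mul2,r4:Add1,r5:4
c8: CDB Mul1=16 | r0:Add2,r1:2,r2:7,r3:Mul2,r4:Add1,r5:4
c9: CDB Mul2=4 | r0:Add2,r1:2,r2:7,r3:4,r4:Add1,r5:4
c10: CDB Add1=6 | r0:Add2,r1:2,r2:7,r3:4,r4:6,r5:4
c11: - | r0:Add2,r1:2,r2:7,r3:4,r4:6,r5:4
c12: CDB Add2=9 | r0:9,r1:2,r2:7,r3:4,r4:6,r5:4

STATUS = VALUE 9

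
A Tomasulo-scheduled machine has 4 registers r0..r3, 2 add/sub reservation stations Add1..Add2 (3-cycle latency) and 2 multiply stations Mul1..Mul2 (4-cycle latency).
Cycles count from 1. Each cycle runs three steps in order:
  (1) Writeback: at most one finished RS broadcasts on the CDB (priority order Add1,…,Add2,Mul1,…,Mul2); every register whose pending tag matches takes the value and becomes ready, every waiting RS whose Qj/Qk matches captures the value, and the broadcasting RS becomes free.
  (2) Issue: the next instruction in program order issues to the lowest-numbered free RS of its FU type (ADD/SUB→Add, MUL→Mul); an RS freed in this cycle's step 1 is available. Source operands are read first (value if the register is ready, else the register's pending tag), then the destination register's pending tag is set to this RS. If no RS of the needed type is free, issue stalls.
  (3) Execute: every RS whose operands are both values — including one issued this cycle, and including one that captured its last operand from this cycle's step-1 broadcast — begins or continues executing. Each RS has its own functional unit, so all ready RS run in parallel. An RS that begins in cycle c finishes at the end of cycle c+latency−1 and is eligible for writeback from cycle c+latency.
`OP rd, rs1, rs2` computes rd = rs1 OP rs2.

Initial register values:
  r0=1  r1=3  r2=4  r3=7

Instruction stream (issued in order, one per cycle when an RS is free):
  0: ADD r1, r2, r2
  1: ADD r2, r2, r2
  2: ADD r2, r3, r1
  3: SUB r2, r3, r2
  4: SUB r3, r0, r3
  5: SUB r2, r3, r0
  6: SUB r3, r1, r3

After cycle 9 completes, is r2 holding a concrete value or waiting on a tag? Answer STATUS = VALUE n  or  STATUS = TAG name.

STATUS = TAG Add2

cycle 1: issue ADD r1<-Add1 // r0:1,r1:Add1,r2:4,r3:7
cycle 2: issue ADD r2<-Add2 // r0:1,r1:Add1,r2:Add2,r3:7
cycle 3: stall // r0:1,r1:Add1,r2:Add2,r3:7
cycle 4: CDB Add1=8; issue ADD r2<-Add1 // r0:1,r1:8,r2:Add1,r3:7
cycle 5: CDB Add2=8; issue SUB r2<-Add2 // r0:1,r1:8,r2:Add2,r3:7
cycle 6: stall // r0:1,r1:8,r2:Add2,r3:7
cycle 7: CDB Add1=15; issue SUB r3<-Add1 // r0:1,r1:8,r2:Add2,r3:Add1
cycle 8: stall // r0:1,r1:8,r2:Add2,r3:Add1
cycle 9: stall // r0:1,r1:8,r2:Add2,r3:Add1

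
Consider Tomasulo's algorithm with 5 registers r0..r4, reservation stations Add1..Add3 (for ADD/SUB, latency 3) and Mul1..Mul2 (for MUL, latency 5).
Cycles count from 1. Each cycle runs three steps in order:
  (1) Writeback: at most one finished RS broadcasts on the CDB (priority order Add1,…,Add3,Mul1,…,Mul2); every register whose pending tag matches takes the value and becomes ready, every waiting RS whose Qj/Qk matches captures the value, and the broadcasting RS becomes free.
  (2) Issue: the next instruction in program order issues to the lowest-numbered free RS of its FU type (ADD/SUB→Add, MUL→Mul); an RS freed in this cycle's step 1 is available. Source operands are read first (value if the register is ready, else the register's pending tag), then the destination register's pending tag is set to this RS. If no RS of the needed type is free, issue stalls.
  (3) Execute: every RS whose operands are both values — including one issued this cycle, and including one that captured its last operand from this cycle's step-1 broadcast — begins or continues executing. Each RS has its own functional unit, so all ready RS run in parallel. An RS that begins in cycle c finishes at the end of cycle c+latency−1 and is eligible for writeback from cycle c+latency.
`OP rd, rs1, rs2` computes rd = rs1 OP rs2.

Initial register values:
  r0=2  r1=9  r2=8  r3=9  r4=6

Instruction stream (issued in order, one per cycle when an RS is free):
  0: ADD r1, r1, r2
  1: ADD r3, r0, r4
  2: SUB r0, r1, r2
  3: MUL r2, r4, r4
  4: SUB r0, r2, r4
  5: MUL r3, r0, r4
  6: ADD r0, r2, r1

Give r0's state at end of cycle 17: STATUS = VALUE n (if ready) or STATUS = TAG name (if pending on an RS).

cycle 1: issue ADD r1<-Add1 // r0:2,r1:Add1,r2:8,r3:9,r4:6
cycle 2: issue ADD r3<-Add2 // r0:2,r1:Add1,r2:8,r3:Add2,r4:6
cycle 3: issue SUB r0<-Add3 // r0:Add3,r1:Add1,r2:8,r3:Add2,r4:6
cycle 4: CDB Add1=17; issue MUL r2<-Mul1 // r0:Add3,r1:17,r2:Mul1,r3:Add2,r4:6
cycle 5: CDB Add2=8; issue SUB r0<-Add1 // r0:Add1,r1:17,r2:Mul1,r3:8,r4:6
cycle 6: issue MUL r3<-Mul2 // r0:Add1,r1:17,r2:Mul1,r3:Mul2,r4:6
cycle 7: CDB Add3=9; issue ADD r0<-Add2 // r0:Add2,r1:17,r2:Mul1,r3:Mul2,r4:6
cycle 8: - // r0:Add2,r1:17,r2:Mul1,r3:Mul2,r4:6
cycle 9: CDB Mul1=36 // r0:Add2,r1:17,r2:36,r3:Mul2,r4:6
cycle 10: - // r0:Add2,r1:17,r2:36,r3:Mul2,r4:6
cycle 11: - // r0:Add2,r1:17,r2:36,r3:Mul2,r4:6
cycle 12: CDB Add1=30 // r0:Add2,r1:17,r2:36,r3:Mul2,r4:6
cycle 13: CDB Add2=53 // r0:53,r1:17,r2:36,r3:Mul2,r4:6
cycle 14: - // r0:53,r1:17,r2:36,r3:Mul2,r4:6
cycle 15: - // r0:53,r1:17,r2:36,r3:Mul2,r4:6
cycle 16: - // r0:53,r1:17,r2:36,r3:Mul2,r4:6
cycle 17: CDB Mul2=180 // r0:53,r1:17,r2:36,r3:180,r4:6

STATUS = VALUE 53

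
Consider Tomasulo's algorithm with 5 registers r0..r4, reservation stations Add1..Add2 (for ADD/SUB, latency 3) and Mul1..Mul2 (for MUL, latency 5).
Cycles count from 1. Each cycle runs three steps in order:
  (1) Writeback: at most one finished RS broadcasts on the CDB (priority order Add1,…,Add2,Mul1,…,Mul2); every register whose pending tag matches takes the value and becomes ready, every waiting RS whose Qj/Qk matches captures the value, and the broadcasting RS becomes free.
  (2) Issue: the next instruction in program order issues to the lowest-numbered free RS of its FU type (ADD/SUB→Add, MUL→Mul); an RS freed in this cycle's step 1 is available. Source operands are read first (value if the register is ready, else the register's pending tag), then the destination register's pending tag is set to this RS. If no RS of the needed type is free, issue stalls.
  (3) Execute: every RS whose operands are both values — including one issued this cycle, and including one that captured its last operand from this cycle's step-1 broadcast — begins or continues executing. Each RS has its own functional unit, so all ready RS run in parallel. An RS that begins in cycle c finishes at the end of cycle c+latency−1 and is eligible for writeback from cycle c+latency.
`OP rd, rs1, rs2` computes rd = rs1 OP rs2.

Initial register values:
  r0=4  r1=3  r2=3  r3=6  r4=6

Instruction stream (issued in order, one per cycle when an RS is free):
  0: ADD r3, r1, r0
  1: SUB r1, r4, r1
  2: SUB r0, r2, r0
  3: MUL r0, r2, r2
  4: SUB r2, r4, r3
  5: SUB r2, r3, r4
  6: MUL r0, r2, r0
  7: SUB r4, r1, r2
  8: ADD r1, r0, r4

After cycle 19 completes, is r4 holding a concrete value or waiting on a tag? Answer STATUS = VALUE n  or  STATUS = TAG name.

cycle 1: issue ADD r3<-Add1 // r0:4,r1:3,r2:3,r3:Add1,r4:6
cycle 2: issue SUB r1<-Add2 // r0:4,r1:Add2,r2:3,r3:Add1,r4:6
cycle 3: stall // r0:4,r1:Add2,r2:3,r3:Add1,r4:6
cycle 4: CDB Add1=7; issue SUB r0<-Add1 // r0:Add1,r1:Add2,r2:3,r3:7,r4:6
cycle 5: CDB Add2=3; issue MUL r0<-Mul1 // r0:Mul1,r1:3,r2:3,r3:7,r4:6
cycle 6: issue SUB r2<-Add2 // r0:Mul1,r1:3,r2:Add2,r3:7,r4:6
cycle 7: CDB Add1=-1; issue SUB r2<-Add1 // r0:Mul1,r1:3,r2:Add1,r3:7,r4:6
cycle 8: issue MUL r0<-Mul2 // r0:Mul2,r1:3,r2:Add1,r3:7,r4:6
cycle 9: CDB Add2=-1; issue SUB r4<-Add2 // r0:Mul2,r1:3,r2:Add1,r3:7,r4:Add2
cycle 10: CDB Add1=1; issue ADD r1<-Add1 // r0:Mul2,r1:Add1,r2:1,r3:7,r4:Add2
cycle 11: CDB Mul1=9 // r0:Mul2,r1:Add1,r2:1,r3:7,r4:Add2
cycle 12: - // r0:Mul2,r1:Add1,r2:1,r3:7,r4:Add2
cycle 13: CDB Add2=2 // r0:Mul2,r1:Add1,r2:1,r3:7,r4:2
cycle 14: - // r0:Mul2,r1:Add1,r2:1,r3:7,r4:2
cycle 15: - // r0:Mul2,r1:Add1,r2:1,r3:7,r4:2
cycle 16: CDB Mul2=9 // r0:9,r1:Add1,r2:1,r3:7,r4:2
cycle 17: - // r0:9,r1:Add1,r2:1,r3:7,r4:2
cycle 18: - // r0:9,r1:Add1,r2:1,r3:7,r4:2
cycle 19: CDB Add1=11 // r0:9,r1:11,r2:1,r3:7,r4:2

STATUS = VALUE 2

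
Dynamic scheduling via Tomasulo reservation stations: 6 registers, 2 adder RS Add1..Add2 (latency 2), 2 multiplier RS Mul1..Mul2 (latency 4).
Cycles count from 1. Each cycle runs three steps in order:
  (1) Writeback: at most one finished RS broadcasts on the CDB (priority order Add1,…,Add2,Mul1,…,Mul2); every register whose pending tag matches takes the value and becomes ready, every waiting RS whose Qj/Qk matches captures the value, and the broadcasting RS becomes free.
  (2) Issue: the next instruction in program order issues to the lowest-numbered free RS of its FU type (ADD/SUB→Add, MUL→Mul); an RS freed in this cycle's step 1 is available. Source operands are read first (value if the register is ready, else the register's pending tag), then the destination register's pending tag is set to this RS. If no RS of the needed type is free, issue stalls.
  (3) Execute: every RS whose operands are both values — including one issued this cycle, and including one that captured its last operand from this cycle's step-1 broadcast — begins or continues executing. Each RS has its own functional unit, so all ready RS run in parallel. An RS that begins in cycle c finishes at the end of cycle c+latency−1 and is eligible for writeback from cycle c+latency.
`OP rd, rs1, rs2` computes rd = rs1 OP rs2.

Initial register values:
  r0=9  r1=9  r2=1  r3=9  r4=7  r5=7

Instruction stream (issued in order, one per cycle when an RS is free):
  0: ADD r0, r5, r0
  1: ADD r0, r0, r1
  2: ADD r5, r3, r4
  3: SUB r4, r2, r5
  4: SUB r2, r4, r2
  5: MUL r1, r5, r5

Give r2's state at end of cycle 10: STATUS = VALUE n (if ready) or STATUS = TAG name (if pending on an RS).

  c1: issue ADD r0<-Add1  regs: r0:Add1,r1:9,r2:1,r3:9,r4:7,r5:7
  c2: issue ADD r0<-Add2  regs: r0:Add2,r1:9,r2:1,r3:9,r4:7,r5:7
  c3: CDB Add1=16; issue ADD r5<-Add1  regs: r0:Add2,r1:9,r2:1,r3:9,r4:7,r5:Add1
  c4: stall  regs: r0:Add2,r1:9,r2:1,r3:9,r4:7,r5:Add1
  c5: CDB Add1=16; issue SUB r4<-Add1  regs: r0:Add2,r1:9,r2:1,r3:9,r4:Add1,r5:16
  c6: CDB Add2=25; issue SUB r2<-Add2  regs: r0:25,r1:9,r2:Add2,r3:9,r4:Add1,r5:16
  c7: CDB Add1=-15; issue MUL r1<-Mul1  regs: r0:25,r1:Mul1,r2:Add2,r3:9,r4:-15,r5:16
  c8: -  regs: r0:25,r1:Mul1,r2:Add2,r3:9,r4:-15,r5:16
  c9: CDB Add2=-16  regs: r0:25,r1:Mul1,r2:-16,r3:9,r4:-15,r5:16
  c10: -  regs: r0:25,r1:Mul1,r2:-16,r3:9,r4:-15,r5:16

STATUS = VALUE -16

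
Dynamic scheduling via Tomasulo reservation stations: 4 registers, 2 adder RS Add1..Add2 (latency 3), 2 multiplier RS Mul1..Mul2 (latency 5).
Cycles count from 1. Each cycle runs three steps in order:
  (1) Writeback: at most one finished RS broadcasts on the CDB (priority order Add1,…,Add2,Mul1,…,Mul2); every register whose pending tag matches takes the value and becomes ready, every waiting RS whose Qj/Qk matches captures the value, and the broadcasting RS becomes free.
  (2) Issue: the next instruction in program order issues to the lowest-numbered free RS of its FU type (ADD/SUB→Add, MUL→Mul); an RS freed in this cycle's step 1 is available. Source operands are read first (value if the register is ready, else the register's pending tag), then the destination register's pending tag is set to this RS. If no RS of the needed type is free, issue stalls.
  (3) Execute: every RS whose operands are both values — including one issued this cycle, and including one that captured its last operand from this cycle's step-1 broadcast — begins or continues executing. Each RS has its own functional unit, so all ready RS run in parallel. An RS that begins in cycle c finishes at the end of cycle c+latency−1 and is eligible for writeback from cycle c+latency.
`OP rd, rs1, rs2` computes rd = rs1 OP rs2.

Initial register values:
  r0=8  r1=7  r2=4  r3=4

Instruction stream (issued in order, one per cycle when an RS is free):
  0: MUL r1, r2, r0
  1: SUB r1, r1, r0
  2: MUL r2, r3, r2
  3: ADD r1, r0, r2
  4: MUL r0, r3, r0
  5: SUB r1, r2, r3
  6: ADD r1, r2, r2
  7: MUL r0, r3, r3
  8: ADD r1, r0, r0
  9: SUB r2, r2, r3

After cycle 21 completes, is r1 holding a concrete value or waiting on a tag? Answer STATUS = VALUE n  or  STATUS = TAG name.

STATUS = VALUE 32

cycle 1: issue MUL r1<-Mul1 // r0:8,r1:Mul1,r2:4,r3:4
cycle 2: issue SUB r1<-Add1 // r0:8,r1:Add1,r2:4,r3:4
cycle 3: issue MUL r2<-Mul2 // r0:8,r1:Add1,r2:Mul2,r3:4
cycle 4: issue ADD r1<-Add2 // r0:8,r1:Add2,r2:Mul2,r3:4
cycle 5: stall // r0:8,r1:Add2,r2:Mul2,r3:4
cycle 6: CDB Mul1=32; issue MUL r0<-Mul1 // r0:Mul1,r1:Add2,r2:Mul2,r3:4
cycle 7: stall // r0:Mul1,r1:Add2,r2:Mul2,r3:4
cycle 8: CDB Mul2=16; stall // r0:Mul1,r1:Add2,r2:16,r3:4
cycle 9: CDB Add1=24; issue SUB r1<-Add1 // r0:Mul1,r1:Add1,r2:16,r3:4
cycle 10: stall // r0:Mul1,r1:Add1,r2:16,r3:4
cycle 11: CDB Add2=24; issue ADD r1<-Add2 // r0:Mul1,r1:Add2,r2:16,r3:4
cycle 12: CDB Add1=12; issue MUL r0<-Mul2 // r0:Mul2,r1:Add2,r2:16,r3:4
cycle 13: CDB Mul1=32; issue ADD r1<-Add1 // r0:Mul2,r1:Add1,r2:16,r3:4
cycle 14: CDB Add2=32; issue SUB r2<-Add2 // r0:Mul2,r1:Add1,r2:Add2,r3:4
cycle 15: - // r0:Mul2,r1:Add1,r2:Add2,r3:4
cycle 16: - // r0:Mul2,r1:Add1,r2:Add2,r3:4
cycle 17: CDB Add2=12 // r0:Mul2,r1:Add1,r2:12,r3:4
cycle 18: CDB Mul2=16 // r0:16,r1:Add1,r2:12,r3:4
cycle 19: - // r0:16,r1:Add1,r2:12,r3:4
cycle 20: - // r0:16,r1:Add1,r2:12,r3:4
cycle 21: CDB Add1=32 // r0:16,r1:32,r2:12,r3:4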